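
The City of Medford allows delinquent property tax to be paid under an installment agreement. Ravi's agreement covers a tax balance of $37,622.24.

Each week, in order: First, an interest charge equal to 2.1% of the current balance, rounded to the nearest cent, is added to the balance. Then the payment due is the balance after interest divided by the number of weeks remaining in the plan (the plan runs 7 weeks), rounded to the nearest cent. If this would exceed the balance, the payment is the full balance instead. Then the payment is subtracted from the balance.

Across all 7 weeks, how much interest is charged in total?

$3,296.54

Week 1: opening $37,622.24; interest $790.07 → $38,412.31; payment $5,487.47; balance $32,924.84
Week 2: opening $32,924.84; interest $691.42 → $33,616.26; payment $5,602.71; balance $28,013.55
Week 3: opening $28,013.55; interest $588.28 → $28,601.83; payment $5,720.37; balance $22,881.46
Week 4: opening $22,881.46; interest $480.51 → $23,361.97; payment $5,840.49; balance $17,521.48
Week 5: opening $17,521.48; interest $367.95 → $17,889.43; payment $5,963.14; balance $11,926.29
Week 6: opening $11,926.29; interest $250.45 → $12,176.74; payment $6,088.37; balance $6,088.37
Week 7: opening $6,088.37; interest $127.86 → $6,216.23; payment $6,216.23; balance $0.00
Total interest: $790.07 + $691.42 + $588.28 + $480.51 + $367.95 + $250.45 + $127.86 = $3,296.54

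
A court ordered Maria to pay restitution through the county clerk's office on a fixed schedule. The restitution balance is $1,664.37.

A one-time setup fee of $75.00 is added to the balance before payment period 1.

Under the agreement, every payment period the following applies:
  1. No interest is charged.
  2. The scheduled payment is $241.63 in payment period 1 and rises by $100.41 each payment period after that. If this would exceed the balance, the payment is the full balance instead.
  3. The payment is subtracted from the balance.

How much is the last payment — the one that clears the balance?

# | Opening | Payment | End bal
1 | $1,739.37 | $241.63 | $1,497.74
2 | $1,497.74 | $342.04 | $1,155.70
3 | $1,155.70 | $442.45 | $713.25
4 | $713.25 | $542.86 | $170.39
5 | $170.39 | $170.39 | $0.00

$170.39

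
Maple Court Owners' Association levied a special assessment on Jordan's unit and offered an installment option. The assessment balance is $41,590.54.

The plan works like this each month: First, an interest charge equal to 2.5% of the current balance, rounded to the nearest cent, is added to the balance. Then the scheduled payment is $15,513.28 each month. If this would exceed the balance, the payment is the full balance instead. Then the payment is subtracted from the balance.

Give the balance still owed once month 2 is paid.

$12,281.67

# | Opening | Interest | Payment | End bal
1 | $41,590.54 | $1,039.76 | $15,513.28 | $27,117.02
2 | $27,117.02 | $677.93 | $15,513.28 | $12,281.67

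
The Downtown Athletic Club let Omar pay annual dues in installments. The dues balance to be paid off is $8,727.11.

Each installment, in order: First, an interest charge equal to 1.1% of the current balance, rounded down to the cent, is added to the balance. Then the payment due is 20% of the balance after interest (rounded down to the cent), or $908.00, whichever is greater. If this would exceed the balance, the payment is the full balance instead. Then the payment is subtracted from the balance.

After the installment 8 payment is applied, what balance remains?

$209.18

Installment 1: opening $8,727.11; interest $95.99 → $8,823.10; payment $1,764.62; balance $7,058.48
Installment 2: opening $7,058.48; interest $77.64 → $7,136.12; payment $1,427.22; balance $5,708.90
Installment 3: opening $5,708.90; interest $62.79 → $5,771.69; payment $1,154.33; balance $4,617.36
Installment 4: opening $4,617.36; interest $50.79 → $4,668.15; payment $933.63; balance $3,734.52
Installment 5: opening $3,734.52; interest $41.07 → $3,775.59; payment $908.00; balance $2,867.59
Installment 6: opening $2,867.59; interest $31.54 → $2,899.13; payment $908.00; balance $1,991.13
Installment 7: opening $1,991.13; interest $21.90 → $2,013.03; payment $908.00; balance $1,105.03
Installment 8: opening $1,105.03; interest $12.15 → $1,117.18; payment $908.00; balance $209.18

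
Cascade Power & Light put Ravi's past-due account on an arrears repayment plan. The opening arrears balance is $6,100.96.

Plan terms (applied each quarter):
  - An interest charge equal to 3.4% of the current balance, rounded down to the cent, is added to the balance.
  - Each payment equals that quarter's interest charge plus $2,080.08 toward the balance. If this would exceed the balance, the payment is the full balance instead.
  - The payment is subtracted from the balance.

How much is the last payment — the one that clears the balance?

$2,006.78

Quarter 1: $6,100.96 +$207.43 interest = $6,308.39; pay $2,287.51 → $4,020.88
Quarter 2: $4,020.88 +$136.70 interest = $4,157.58; pay $2,216.78 → $1,940.80
Quarter 3: $1,940.80 +$65.98 interest = $2,006.78; pay $2,006.78 → $0.00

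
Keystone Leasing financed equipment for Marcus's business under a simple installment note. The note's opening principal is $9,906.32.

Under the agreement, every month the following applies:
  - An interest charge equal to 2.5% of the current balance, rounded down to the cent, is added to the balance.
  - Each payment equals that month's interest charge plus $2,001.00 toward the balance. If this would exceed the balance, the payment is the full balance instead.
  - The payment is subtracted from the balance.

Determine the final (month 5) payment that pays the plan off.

$1,949.87

# | Opening | Interest | Payment | End bal
1 | $9,906.32 | $247.65 | $2,248.65 | $7,905.32
2 | $7,905.32 | $197.63 | $2,198.63 | $5,904.32
3 | $5,904.32 | $147.60 | $2,148.60 | $3,903.32
4 | $3,903.32 | $97.58 | $2,098.58 | $1,902.32
5 | $1,902.32 | $47.55 | $1,949.87 | $0.00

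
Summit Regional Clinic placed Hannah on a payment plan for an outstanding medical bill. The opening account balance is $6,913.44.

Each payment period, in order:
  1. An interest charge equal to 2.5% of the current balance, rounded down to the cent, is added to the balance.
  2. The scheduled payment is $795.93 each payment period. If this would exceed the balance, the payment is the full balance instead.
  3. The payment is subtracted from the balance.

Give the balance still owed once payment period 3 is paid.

Payment period 1: opening $6,913.44; interest $172.83 → $7,086.27; payment $795.93; balance $6,290.34
Payment period 2: opening $6,290.34; interest $157.25 → $6,447.59; payment $795.93; balance $5,651.66
Payment period 3: opening $5,651.66; interest $141.29 → $5,792.95; payment $795.93; balance $4,997.02

$4,997.02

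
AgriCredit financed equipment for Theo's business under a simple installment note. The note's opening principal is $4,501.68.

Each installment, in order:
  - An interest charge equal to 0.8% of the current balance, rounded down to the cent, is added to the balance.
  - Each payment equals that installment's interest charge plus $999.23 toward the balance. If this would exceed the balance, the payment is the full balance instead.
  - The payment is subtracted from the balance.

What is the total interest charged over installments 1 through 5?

$100.10

Installment 1: opening $4,501.68; interest $36.01 → $4,537.69; payment $1,035.24; balance $3,502.45
Installment 2: opening $3,502.45; interest $28.01 → $3,530.46; payment $1,027.24; balance $2,503.22
Installment 3: opening $2,503.22; interest $20.02 → $2,523.24; payment $1,019.25; balance $1,503.99
Installment 4: opening $1,503.99; interest $12.03 → $1,516.02; payment $1,011.26; balance $504.76
Installment 5: opening $504.76; interest $4.03 → $508.79; payment $508.79; balance $0.00
Total interest: $36.01 + $28.01 + $20.02 + $12.03 + $4.03 = $100.10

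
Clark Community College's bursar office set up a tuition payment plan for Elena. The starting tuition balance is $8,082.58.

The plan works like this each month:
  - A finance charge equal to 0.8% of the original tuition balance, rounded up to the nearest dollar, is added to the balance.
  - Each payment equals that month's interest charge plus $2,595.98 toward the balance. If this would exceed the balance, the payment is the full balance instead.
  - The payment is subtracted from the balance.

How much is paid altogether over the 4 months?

$8,342.58

Month 1: $8,082.58 +$65.00 interest = $8,147.58; pay $2,660.98 → $5,486.60
Month 2: $5,486.60 +$65.00 interest = $5,551.60; pay $2,660.98 → $2,890.62
Month 3: $2,890.62 +$65.00 interest = $2,955.62; pay $2,660.98 → $294.64
Month 4: $294.64 +$65.00 interest = $359.64; pay $359.64 → $0.00
Total paid: $8,342.58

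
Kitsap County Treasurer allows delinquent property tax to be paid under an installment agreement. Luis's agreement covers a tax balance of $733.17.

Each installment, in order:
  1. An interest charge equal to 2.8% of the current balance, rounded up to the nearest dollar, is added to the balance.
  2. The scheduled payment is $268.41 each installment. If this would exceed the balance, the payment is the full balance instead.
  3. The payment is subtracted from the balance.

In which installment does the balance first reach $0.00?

3

Installment 1: $733.17 +$21.00 interest = $754.17; pay $268.41 → $485.76
Installment 2: $485.76 +$14.00 interest = $499.76; pay $268.41 → $231.35
Installment 3: $231.35 +$7.00 interest = $238.35; pay $238.35 → $0.00
Balance reaches $0.00 in installment 3.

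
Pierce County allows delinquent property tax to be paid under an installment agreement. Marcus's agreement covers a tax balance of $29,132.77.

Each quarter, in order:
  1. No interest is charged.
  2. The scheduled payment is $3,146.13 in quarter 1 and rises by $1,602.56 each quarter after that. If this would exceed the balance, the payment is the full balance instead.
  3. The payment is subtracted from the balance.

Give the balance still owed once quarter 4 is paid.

$6,932.89

# | Opening | Payment | End bal
1 | $29,132.77 | $3,146.13 | $25,986.64
2 | $25,986.64 | $4,748.69 | $21,237.95
3 | $21,237.95 | $6,351.25 | $14,886.70
4 | $14,886.70 | $7,953.81 | $6,932.89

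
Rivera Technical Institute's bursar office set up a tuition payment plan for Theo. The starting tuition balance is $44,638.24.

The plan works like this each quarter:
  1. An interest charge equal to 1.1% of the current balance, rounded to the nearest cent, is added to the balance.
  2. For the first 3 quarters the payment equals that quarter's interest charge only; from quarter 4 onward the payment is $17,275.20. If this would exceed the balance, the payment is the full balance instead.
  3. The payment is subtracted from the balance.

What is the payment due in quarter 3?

Quarter 1: $44,638.24 +$491.02 interest = $45,129.26; pay $491.02 → $44,638.24
Quarter 2: $44,638.24 +$491.02 interest = $45,129.26; pay $491.02 → $44,638.24
Quarter 3: $44,638.24 +$491.02 interest = $45,129.26; pay $491.02 → $44,638.24

$491.02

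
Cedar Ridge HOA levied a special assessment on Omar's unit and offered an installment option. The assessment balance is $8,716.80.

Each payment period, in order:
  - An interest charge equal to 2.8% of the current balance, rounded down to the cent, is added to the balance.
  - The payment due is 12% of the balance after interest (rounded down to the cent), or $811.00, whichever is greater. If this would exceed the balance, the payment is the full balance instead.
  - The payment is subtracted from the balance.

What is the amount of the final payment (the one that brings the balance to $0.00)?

Payment period 1: opening $8,716.80; interest $244.07 → $8,960.87; payment $1,075.30; balance $7,885.57
Payment period 2: opening $7,885.57; interest $220.79 → $8,106.36; payment $972.76; balance $7,133.60
Payment period 3: opening $7,133.60; interest $199.74 → $7,333.34; payment $880.00; balance $6,453.34
Payment period 4: opening $6,453.34; interest $180.69 → $6,634.03; payment $811.00; balance $5,823.03
Payment period 5: opening $5,823.03; interest $163.04 → $5,986.07; payment $811.00; balance $5,175.07
Payment period 6: opening $5,175.07; interest $144.90 → $5,319.97; payment $811.00; balance $4,508.97
Payment period 7: opening $4,508.97; interest $126.25 → $4,635.22; payment $811.00; balance $3,824.22
Payment period 8: opening $3,824.22; interest $107.07 → $3,931.29; payment $811.00; balance $3,120.29
Payment period 9: opening $3,120.29; interest $87.36 → $3,207.65; payment $811.00; balance $2,396.65
Payment period 10: opening $2,396.65; interest $67.10 → $2,463.75; payment $811.00; balance $1,652.75
Payment period 11: opening $1,652.75; interest $46.27 → $1,699.02; payment $811.00; balance $888.02
Payment period 12: opening $888.02; interest $24.86 → $912.88; payment $811.00; balance $101.88
Payment period 13: opening $101.88; interest $2.85 → $104.73; payment $104.73; balance $0.00

$104.73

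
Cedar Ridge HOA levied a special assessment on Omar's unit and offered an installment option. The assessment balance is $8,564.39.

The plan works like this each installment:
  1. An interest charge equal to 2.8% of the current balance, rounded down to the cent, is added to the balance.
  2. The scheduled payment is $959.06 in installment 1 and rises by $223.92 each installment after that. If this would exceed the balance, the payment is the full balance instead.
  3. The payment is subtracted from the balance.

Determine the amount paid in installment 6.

# | Opening | Interest | Payment | End bal
1 | $8,564.39 | $239.80 | $959.06 | $7,845.13
2 | $7,845.13 | $219.66 | $1,182.98 | $6,881.81
3 | $6,881.81 | $192.69 | $1,406.90 | $5,667.60
4 | $5,667.60 | $158.69 | $1,630.82 | $4,195.47
5 | $4,195.47 | $117.47 | $1,854.74 | $2,458.20
6 | $2,458.20 | $68.82 | $2,078.66 | $448.36

$2,078.66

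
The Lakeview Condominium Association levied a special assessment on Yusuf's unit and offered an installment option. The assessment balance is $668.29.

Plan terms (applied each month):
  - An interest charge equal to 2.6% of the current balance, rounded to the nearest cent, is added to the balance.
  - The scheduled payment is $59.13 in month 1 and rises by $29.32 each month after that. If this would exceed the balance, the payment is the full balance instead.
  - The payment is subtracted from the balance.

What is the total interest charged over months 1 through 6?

Month 1: $668.29 +$17.38 interest = $685.67; pay $59.13 → $626.54
Month 2: $626.54 +$16.29 interest = $642.83; pay $88.45 → $554.38
Month 3: $554.38 +$14.41 interest = $568.79; pay $117.77 → $451.02
Month 4: $451.02 +$11.73 interest = $462.75; pay $147.09 → $315.66
Month 5: $315.66 +$8.21 interest = $323.87; pay $176.41 → $147.46
Month 6: $147.46 +$3.83 interest = $151.29; pay $151.29 → $0.00
Total interest: $17.38 + $16.29 + $14.41 + $11.73 + $8.21 + $3.83 = $71.85

$71.85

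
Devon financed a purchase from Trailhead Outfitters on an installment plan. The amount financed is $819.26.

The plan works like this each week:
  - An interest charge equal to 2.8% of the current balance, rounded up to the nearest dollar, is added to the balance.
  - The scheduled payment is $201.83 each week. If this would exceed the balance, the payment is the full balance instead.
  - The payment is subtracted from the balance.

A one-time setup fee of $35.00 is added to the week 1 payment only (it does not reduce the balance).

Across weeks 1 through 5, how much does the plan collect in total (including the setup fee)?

Week 1: $819.26 +$23.00 interest = $842.26; pay $201.83 (+ $35.00 fee) → $640.43
Week 2: $640.43 +$18.00 interest = $658.43; pay $201.83 → $456.60
Week 3: $456.60 +$13.00 interest = $469.60; pay $201.83 → $267.77
Week 4: $267.77 +$8.00 interest = $275.77; pay $201.83 → $73.94
Week 5: $73.94 +$3.00 interest = $76.94; pay $76.94 → $0.00
Total paid: $919.26

$919.26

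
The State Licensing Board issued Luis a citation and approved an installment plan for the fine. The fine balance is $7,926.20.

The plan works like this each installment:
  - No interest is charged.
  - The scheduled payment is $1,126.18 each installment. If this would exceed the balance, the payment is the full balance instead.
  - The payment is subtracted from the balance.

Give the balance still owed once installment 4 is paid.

Installment 1: $7,926.20 − $1,126.18 → $6,800.02
Installment 2: $6,800.02 − $1,126.18 → $5,673.84
Installment 3: $5,673.84 − $1,126.18 → $4,547.66
Installment 4: $4,547.66 − $1,126.18 → $3,421.48

$3,421.48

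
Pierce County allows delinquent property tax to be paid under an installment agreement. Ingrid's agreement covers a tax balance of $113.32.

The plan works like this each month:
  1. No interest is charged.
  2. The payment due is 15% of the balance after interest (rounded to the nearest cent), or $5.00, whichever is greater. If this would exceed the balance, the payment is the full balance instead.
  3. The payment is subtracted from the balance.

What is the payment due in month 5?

$8.87

Month 1: $113.32 − $17.00 → $96.32
Month 2: $96.32 − $14.45 → $81.87
Month 3: $81.87 − $12.28 → $69.59
Month 4: $69.59 − $10.44 → $59.15
Month 5: $59.15 − $8.87 → $50.28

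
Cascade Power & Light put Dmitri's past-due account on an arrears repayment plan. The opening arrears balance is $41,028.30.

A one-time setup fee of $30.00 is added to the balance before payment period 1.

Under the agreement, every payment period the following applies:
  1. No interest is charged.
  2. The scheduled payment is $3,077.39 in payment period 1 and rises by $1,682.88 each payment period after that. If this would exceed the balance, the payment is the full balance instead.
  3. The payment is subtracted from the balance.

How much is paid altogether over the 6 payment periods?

$41,058.30

Payment period 1: $41,058.30 − $3,077.39 → $37,980.91
Payment period 2: $37,980.91 − $4,760.27 → $33,220.64
Payment period 3: $33,220.64 − $6,443.15 → $26,777.49
Payment period 4: $26,777.49 − $8,126.03 → $18,651.46
Payment period 5: $18,651.46 − $9,808.91 → $8,842.55
Payment period 6: $8,842.55 − $8,842.55 → $0.00
Total paid: $41,058.30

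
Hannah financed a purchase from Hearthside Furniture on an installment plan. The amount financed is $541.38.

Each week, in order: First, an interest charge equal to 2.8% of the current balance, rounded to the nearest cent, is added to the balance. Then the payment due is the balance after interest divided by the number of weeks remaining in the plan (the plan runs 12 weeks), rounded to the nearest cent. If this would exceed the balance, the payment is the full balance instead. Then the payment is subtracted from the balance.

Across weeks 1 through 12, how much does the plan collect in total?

$650.77

Week 1: opening $541.38; interest $15.16 → $556.54; payment $46.38; balance $510.16
Week 2: opening $510.16; interest $14.28 → $524.44; payment $47.68; balance $476.76
Week 3: opening $476.76; interest $13.35 → $490.11; payment $49.01; balance $441.10
Week 4: opening $441.10; interest $12.35 → $453.45; payment $50.38; balance $403.07
Week 5: opening $403.07; interest $11.29 → $414.36; payment $51.80; balance $362.56
Week 6: opening $362.56; interest $10.15 → $372.71; payment $53.24; balance $319.47
Week 7: opening $319.47; interest $8.95 → $328.42; payment $54.74; balance $273.68
Week 8: opening $273.68; interest $7.66 → $281.34; payment $56.27; balance $225.07
Week 9: opening $225.07; interest $6.30 → $231.37; payment $57.84; balance $173.53
Week 10: opening $173.53; interest $4.86 → $178.39; payment $59.46; balance $118.93
Week 11: opening $118.93; interest $3.33 → $122.26; payment $61.13; balance $61.13
Week 12: opening $61.13; interest $1.71 → $62.84; payment $62.84; balance $0.00
Total paid: $650.77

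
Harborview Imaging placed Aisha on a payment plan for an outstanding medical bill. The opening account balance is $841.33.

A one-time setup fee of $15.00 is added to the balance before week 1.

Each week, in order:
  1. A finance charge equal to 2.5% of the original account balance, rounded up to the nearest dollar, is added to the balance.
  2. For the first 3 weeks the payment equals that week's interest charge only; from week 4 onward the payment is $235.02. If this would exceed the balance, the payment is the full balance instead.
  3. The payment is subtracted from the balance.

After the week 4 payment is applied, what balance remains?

Week 1: $856.33 +$22.00 interest = $878.33; pay $22.00 → $856.33
Week 2: $856.33 +$22.00 interest = $878.33; pay $22.00 → $856.33
Week 3: $856.33 +$22.00 interest = $878.33; pay $22.00 → $856.33
Week 4: $856.33 +$22.00 interest = $878.33; pay $235.02 → $643.31

$643.31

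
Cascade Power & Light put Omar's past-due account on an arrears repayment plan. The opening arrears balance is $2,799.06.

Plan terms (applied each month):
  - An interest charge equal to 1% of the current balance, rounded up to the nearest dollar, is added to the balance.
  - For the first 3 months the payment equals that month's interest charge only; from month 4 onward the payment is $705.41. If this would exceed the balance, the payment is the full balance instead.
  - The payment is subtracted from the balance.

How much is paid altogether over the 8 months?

$2,957.06

# | Opening | Interest | Payment | End bal
1 | $2,799.06 | $28.00 | $28.00 | $2,799.06
2 | $2,799.06 | $28.00 | $28.00 | $2,799.06
3 | $2,799.06 | $28.00 | $28.00 | $2,799.06
4 | $2,799.06 | $28.00 | $705.41 | $2,121.65
5 | $2,121.65 | $22.00 | $705.41 | $1,438.24
6 | $1,438.24 | $15.00 | $705.41 | $747.83
7 | $747.83 | $8.00 | $705.41 | $50.42
8 | $50.42 | $1.00 | $51.42 | $0.00
Total paid: $2,957.06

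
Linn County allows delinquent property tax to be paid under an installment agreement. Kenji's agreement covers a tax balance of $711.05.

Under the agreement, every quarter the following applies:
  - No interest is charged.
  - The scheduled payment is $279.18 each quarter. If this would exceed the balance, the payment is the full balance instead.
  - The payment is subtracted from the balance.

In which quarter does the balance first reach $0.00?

3

Quarter 1: opening $711.05; payment $279.18; balance $431.87
Quarter 2: opening $431.87; payment $279.18; balance $152.69
Quarter 3: opening $152.69; payment $152.69; balance $0.00
Balance reaches $0.00 in quarter 3.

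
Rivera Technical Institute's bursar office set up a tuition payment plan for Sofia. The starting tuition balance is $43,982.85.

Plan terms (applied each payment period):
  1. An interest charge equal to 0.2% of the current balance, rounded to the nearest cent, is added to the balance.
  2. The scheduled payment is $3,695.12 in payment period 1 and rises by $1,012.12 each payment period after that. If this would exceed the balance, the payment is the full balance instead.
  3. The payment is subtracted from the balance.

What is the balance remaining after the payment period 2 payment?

$35,749.21

# | Opening | Interest | Payment | End bal
1 | $43,982.85 | $87.97 | $3,695.12 | $40,375.70
2 | $40,375.70 | $80.75 | $4,707.24 | $35,749.21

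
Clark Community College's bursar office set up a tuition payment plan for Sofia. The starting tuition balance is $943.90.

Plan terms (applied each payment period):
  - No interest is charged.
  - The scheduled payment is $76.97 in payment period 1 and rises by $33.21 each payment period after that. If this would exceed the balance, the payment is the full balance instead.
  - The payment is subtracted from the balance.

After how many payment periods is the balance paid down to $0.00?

Payment period 1: opening $943.90; payment $76.97; balance $866.93
Payment period 2: opening $866.93; payment $110.18; balance $756.75
Payment period 3: opening $756.75; payment $143.39; balance $613.36
Payment period 4: opening $613.36; payment $176.60; balance $436.76
Payment period 5: opening $436.76; payment $209.81; balance $226.95
Payment period 6: opening $226.95; payment $226.95; balance $0.00
Balance reaches $0.00 in payment period 6.

6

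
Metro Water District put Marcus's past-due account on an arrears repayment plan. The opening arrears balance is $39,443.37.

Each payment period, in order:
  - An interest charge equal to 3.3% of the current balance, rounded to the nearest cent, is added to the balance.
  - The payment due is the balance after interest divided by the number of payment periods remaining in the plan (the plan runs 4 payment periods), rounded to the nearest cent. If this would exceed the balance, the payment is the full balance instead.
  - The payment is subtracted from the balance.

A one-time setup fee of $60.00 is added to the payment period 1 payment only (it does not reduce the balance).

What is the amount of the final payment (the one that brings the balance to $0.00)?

$11,228.33

# | Opening | Interest | Payment | Fee | End bal
1 | $39,443.37 | $1,301.63 | $10,186.25 | $60.00 | $30,558.75
2 | $30,558.75 | $1,008.44 | $10,522.40 | — | $21,044.79
3 | $21,044.79 | $694.48 | $10,869.64 | — | $10,869.63
4 | $10,869.63 | $358.70 | $11,228.33 | — | $0.00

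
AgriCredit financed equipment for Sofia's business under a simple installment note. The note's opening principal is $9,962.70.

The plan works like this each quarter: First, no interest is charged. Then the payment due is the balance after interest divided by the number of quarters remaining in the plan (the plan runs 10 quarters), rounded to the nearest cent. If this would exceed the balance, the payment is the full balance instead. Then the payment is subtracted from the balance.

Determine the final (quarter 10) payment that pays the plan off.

$996.27

Quarter 1: $9,962.70 − $996.27 → $8,966.43
Quarter 2: $8,966.43 − $996.27 → $7,970.16
Quarter 3: $7,970.16 − $996.27 → $6,973.89
Quarter 4: $6,973.89 − $996.27 → $5,977.62
Quarter 5: $5,977.62 − $996.27 → $4,981.35
Quarter 6: $4,981.35 − $996.27 → $3,985.08
Quarter 7: $3,985.08 − $996.27 → $2,988.81
Quarter 8: $2,988.81 − $996.27 → $1,992.54
Quarter 9: $1,992.54 − $996.27 → $996.27
Quarter 10: $996.27 − $996.27 → $0.00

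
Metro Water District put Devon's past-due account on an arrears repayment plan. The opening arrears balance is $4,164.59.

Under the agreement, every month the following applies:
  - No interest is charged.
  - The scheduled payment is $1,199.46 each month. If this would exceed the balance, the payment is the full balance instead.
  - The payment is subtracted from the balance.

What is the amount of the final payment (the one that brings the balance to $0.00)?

# | Opening | Payment | End bal
1 | $4,164.59 | $1,199.46 | $2,965.13
2 | $2,965.13 | $1,199.46 | $1,765.67
3 | $1,765.67 | $1,199.46 | $566.21
4 | $566.21 | $566.21 | $0.00

$566.21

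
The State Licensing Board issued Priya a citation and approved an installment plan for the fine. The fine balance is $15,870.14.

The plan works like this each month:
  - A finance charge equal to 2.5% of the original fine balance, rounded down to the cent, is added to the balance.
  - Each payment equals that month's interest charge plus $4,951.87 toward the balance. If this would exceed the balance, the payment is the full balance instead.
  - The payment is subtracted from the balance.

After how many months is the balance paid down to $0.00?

Month 1: opening $15,870.14; interest $396.75 → $16,266.89; payment $5,348.62; balance $10,918.27
Month 2: opening $10,918.27; interest $396.75 → $11,315.02; payment $5,348.62; balance $5,966.40
Month 3: opening $5,966.40; interest $396.75 → $6,363.15; payment $5,348.62; balance $1,014.53
Month 4: opening $1,014.53; interest $396.75 → $1,411.28; payment $1,411.28; balance $0.00
Balance reaches $0.00 in month 4.

4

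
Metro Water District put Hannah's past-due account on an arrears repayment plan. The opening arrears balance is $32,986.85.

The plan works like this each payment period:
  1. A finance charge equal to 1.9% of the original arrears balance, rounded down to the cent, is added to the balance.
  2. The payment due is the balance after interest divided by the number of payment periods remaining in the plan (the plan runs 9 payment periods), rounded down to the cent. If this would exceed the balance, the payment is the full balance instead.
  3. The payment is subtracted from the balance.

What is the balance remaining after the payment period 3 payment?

$23,416.36

Payment period 1: $32,986.85 +$626.75 interest = $33,613.60; pay $3,734.84 → $29,878.76
Payment period 2: $29,878.76 +$626.75 interest = $30,505.51; pay $3,813.18 → $26,692.33
Payment period 3: $26,692.33 +$626.75 interest = $27,319.08; pay $3,902.72 → $23,416.36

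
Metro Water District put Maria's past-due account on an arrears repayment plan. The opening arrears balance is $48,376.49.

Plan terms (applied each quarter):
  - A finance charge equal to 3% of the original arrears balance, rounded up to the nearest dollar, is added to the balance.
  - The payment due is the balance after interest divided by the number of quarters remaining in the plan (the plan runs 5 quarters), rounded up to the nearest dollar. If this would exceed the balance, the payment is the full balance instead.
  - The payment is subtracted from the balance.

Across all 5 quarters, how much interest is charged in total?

$7,260.00

Quarter 1: $48,376.49 +$1,452.00 interest = $49,828.49; pay $9,966.00 → $39,862.49
Quarter 2: $39,862.49 +$1,452.00 interest = $41,314.49; pay $10,329.00 → $30,985.49
Quarter 3: $30,985.49 +$1,452.00 interest = $32,437.49; pay $10,813.00 → $21,624.49
Quarter 4: $21,624.49 +$1,452.00 interest = $23,076.49; pay $11,539.00 → $11,537.49
Quarter 5: $11,537.49 +$1,452.00 interest = $12,989.49; pay $12,989.49 → $0.00
Total interest: $1,452.00 + $1,452.00 + $1,452.00 + $1,452.00 + $1,452.00 = $7,260.00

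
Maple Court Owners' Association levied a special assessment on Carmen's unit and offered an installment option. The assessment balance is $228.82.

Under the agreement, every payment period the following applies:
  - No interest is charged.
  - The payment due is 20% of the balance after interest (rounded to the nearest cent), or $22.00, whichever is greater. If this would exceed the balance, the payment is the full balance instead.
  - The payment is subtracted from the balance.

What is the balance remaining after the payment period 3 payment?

$117.16

Payment period 1: $228.82 − $45.76 → $183.06
Payment period 2: $183.06 − $36.61 → $146.45
Payment period 3: $146.45 − $29.29 → $117.16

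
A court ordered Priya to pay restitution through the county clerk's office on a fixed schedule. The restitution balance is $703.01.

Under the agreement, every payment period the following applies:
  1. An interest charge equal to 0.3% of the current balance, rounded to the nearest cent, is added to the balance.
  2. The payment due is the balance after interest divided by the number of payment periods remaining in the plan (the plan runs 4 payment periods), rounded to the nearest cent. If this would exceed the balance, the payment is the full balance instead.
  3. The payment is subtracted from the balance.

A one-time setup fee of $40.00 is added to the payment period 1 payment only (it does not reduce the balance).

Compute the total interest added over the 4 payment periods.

Payment period 1: opening $703.01; interest $2.11 → $705.12; payment $176.28 (+ $40.00 fee); balance $528.84
Payment period 2: opening $528.84; interest $1.59 → $530.43; payment $176.81; balance $353.62
Payment period 3: opening $353.62; interest $1.06 → $354.68; payment $177.34; balance $177.34
Payment period 4: opening $177.34; interest $0.53 → $177.87; payment $177.87; balance $0.00
Total interest: $2.11 + $1.59 + $1.06 + $0.53 = $5.29

$5.29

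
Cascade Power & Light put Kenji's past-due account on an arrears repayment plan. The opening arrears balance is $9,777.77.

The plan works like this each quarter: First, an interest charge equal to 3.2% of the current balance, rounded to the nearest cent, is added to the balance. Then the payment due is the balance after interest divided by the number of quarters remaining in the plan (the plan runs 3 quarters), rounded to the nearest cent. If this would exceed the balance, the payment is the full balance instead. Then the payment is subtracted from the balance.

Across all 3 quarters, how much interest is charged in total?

Quarter 1: opening $9,777.77; interest $312.89 → $10,090.66; payment $3,363.55; balance $6,727.11
Quarter 2: opening $6,727.11; interest $215.27 → $6,942.38; payment $3,471.19; balance $3,471.19
Quarter 3: opening $3,471.19; interest $111.08 → $3,582.27; payment $3,582.27; balance $0.00
Total interest: $312.89 + $215.27 + $111.08 = $639.24

$639.24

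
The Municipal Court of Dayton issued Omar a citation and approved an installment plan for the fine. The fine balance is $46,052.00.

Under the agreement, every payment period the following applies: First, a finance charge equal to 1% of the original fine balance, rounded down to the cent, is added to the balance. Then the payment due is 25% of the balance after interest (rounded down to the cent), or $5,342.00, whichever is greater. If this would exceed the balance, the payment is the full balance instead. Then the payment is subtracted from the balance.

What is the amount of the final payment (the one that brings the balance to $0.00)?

$1,161.51

Payment period 1: $46,052.00 +$460.52 interest = $46,512.52; pay $11,628.13 → $34,884.39
Payment period 2: $34,884.39 +$460.52 interest = $35,344.91; pay $8,836.22 → $26,508.69
Payment period 3: $26,508.69 +$460.52 interest = $26,969.21; pay $6,742.30 → $20,226.91
Payment period 4: $20,226.91 +$460.52 interest = $20,687.43; pay $5,342.00 → $15,345.43
Payment period 5: $15,345.43 +$460.52 interest = $15,805.95; pay $5,342.00 → $10,463.95
Payment period 6: $10,463.95 +$460.52 interest = $10,924.47; pay $5,342.00 → $5,582.47
Payment period 7: $5,582.47 +$460.52 interest = $6,042.99; pay $5,342.00 → $700.99
Payment period 8: $700.99 +$460.52 interest = $1,161.51; pay $1,161.51 → $0.00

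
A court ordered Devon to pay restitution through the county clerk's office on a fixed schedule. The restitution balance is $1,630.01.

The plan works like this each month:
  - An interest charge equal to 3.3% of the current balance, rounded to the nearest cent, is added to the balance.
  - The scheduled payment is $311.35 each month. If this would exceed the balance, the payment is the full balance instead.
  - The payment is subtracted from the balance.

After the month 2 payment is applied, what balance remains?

# | Opening | Interest | Payment | End bal
1 | $1,630.01 | $53.79 | $311.35 | $1,372.45
2 | $1,372.45 | $45.29 | $311.35 | $1,106.39

$1,106.39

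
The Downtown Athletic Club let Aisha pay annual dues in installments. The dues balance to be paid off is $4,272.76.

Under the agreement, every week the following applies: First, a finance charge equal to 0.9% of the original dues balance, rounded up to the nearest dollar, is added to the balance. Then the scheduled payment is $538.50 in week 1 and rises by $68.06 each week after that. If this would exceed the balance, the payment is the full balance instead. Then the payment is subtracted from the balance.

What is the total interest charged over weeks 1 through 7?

$273.00

Week 1: $4,272.76 +$39.00 interest = $4,311.76; pay $538.50 → $3,773.26
Week 2: $3,773.26 +$39.00 interest = $3,812.26; pay $606.56 → $3,205.70
Week 3: $3,205.70 +$39.00 interest = $3,244.70; pay $674.62 → $2,570.08
Week 4: $2,570.08 +$39.00 interest = $2,609.08; pay $742.68 → $1,866.40
Week 5: $1,866.40 +$39.00 interest = $1,905.40; pay $810.74 → $1,094.66
Week 6: $1,094.66 +$39.00 interest = $1,133.66; pay $878.80 → $254.86
Week 7: $254.86 +$39.00 interest = $293.86; pay $293.86 → $0.00
Total interest: $39.00 + $39.00 + $39.00 + $39.00 + $39.00 + $39.00 + $39.00 = $273.00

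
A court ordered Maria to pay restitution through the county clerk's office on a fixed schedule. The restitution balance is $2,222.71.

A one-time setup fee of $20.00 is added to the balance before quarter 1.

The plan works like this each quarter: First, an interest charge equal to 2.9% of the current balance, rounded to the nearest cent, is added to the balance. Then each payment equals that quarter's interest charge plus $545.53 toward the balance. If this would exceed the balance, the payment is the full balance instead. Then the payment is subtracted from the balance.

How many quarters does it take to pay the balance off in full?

5

Quarter 1: opening $2,242.71; interest $65.04 → $2,307.75; payment $610.57; balance $1,697.18
Quarter 2: opening $1,697.18; interest $49.22 → $1,746.40; payment $594.75; balance $1,151.65
Quarter 3: opening $1,151.65; interest $33.40 → $1,185.05; payment $578.93; balance $606.12
Quarter 4: opening $606.12; interest $17.58 → $623.70; payment $563.11; balance $60.59
Quarter 5: opening $60.59; interest $1.76 → $62.35; payment $62.35; balance $0.00
Balance reaches $0.00 in quarter 5.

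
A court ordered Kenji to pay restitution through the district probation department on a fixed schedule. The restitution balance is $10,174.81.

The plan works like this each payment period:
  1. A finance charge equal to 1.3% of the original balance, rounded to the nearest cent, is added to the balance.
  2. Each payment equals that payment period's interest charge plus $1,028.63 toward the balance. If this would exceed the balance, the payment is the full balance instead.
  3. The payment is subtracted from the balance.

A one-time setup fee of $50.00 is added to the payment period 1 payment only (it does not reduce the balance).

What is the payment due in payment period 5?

Payment period 1: opening $10,174.81; interest $132.27 → $10,307.08; payment $1,160.90 (+ $50.00 fee); balance $9,146.18
Payment period 2: opening $9,146.18; interest $132.27 → $9,278.45; payment $1,160.90; balance $8,117.55
Payment period 3: opening $8,117.55; interest $132.27 → $8,249.82; payment $1,160.90; balance $7,088.92
Payment period 4: opening $7,088.92; interest $132.27 → $7,221.19; payment $1,160.90; balance $6,060.29
Payment period 5: opening $6,060.29; interest $132.27 → $6,192.56; payment $1,160.90; balance $5,031.66

$1,160.90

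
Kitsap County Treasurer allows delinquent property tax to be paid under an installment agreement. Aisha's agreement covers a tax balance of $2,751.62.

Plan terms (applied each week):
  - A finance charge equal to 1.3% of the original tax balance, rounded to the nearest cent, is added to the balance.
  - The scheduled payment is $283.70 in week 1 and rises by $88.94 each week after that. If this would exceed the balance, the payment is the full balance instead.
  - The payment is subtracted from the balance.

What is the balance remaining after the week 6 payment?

Week 1: $2,751.62 +$35.77 interest = $2,787.39; pay $283.70 → $2,503.69
Week 2: $2,503.69 +$35.77 interest = $2,539.46; pay $372.64 → $2,166.82
Week 3: $2,166.82 +$35.77 interest = $2,202.59; pay $461.58 → $1,741.01
Week 4: $1,741.01 +$35.77 interest = $1,776.78; pay $550.52 → $1,226.26
Week 5: $1,226.26 +$35.77 interest = $1,262.03; pay $639.46 → $622.57
Week 6: $622.57 +$35.77 interest = $658.34; pay $658.34 → $0.00

$0.00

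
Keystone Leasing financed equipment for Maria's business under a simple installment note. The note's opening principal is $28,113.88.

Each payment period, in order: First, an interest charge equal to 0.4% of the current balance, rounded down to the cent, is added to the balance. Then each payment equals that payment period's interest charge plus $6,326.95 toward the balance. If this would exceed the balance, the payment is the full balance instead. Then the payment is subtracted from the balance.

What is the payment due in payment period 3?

# | Opening | Interest | Payment | End bal
1 | $28,113.88 | $112.45 | $6,439.40 | $21,786.93
2 | $21,786.93 | $87.14 | $6,414.09 | $15,459.98
3 | $15,459.98 | $61.83 | $6,388.78 | $9,133.03

$6,388.78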